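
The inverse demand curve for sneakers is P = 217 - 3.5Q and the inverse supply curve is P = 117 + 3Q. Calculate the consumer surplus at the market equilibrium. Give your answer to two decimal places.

414.20

Equilibrium: 217 - 3.5Q = 117 + 3Q, so Q* = 15.3846 and P* = 163.1538.
The demand choke price is 217, so CS = (1/2)(Q*)(217 - P*) = (1/2)(15.3846)(53.8462) = 414.2012.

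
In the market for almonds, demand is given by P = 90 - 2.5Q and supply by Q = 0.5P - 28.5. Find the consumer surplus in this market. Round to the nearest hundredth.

67.22

Rewriting supply in inverse form: P = 57 + 2Q.
Equilibrium: 90 - 2.5Q = 57 + 2Q, so Q* = 7.3333 and P* = 71.6667.
The demand choke price is 90, so CS = (1/2)(Q*)(90 - P*) = (1/2)(7.3333)(18.3333) = 67.2222.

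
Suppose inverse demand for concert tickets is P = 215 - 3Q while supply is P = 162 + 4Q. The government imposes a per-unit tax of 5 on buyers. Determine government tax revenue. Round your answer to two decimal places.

34.29

Without the tax, 215 - 3Q = 162 + 4Q so Q* = 7.5714 and P* = 192.2857.
A tax on buyers shifts demand down by 5: (215 - 5) - 3Q = 162 + 4Q, so Q_t = 6.8571. Buyers pay P_b = 194.4286; sellers receive P_s = P_b - 5 = 189.4286.
Tax revenue = t x Q_t = 5 x 6.8571 = 34.2857.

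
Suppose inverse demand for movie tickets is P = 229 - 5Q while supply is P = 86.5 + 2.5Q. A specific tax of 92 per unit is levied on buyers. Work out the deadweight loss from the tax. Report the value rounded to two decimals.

564.27

Pre-tax equilibrium: 229 - 5Q = 86.5 + 2.5Q gives Q* = 19, P* = 134.
With the tax, buyers' net willingness to pay falls by 92: (229 - 92) - 5Q = 86.5 + 2.5Q, so Q_t = 6.7333. Buyers pay P_b = 195.3333; sellers receive P_s = P_b - 92 = 103.3333.
Deadweight loss is the triangle between the curves from Q_t to Q*: (1/2)(19 - 6.7333)(92) = 564.2667.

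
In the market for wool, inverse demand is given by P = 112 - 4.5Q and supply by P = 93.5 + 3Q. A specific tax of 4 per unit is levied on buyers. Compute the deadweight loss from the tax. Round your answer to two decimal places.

1.07

Pre-tax equilibrium: 112 - 4.5Q = 93.5 + 3Q gives Q* = 2.4667, P* = 100.9.
With the tax, buyers' net willingness to pay falls by 4: (112 - 4) - 4.5Q = 93.5 + 3Q, so Q_t = 1.9333. Buyers pay P_b = 103.3; sellers receive P_s = P_b - 4 = 99.3.
Deadweight loss is the triangle between the curves from Q_t to Q*: (1/2)(2.4667 - 1.9333)(4) = 1.0667.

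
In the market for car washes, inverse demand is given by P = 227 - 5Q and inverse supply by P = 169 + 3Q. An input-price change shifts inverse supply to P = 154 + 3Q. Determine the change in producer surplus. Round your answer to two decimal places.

46.05

Initial equilibrium: Q_0 = 7.25, P_0 = 190.75; CS_0 = (1/2)(7.25)(36.25) = 131.4062, PS_0 = (1/2)(7.25)(21.75) = 78.8438.
New equilibrium: 227 - 5Q = 154 + 3Q gives Q_1 = 9.125, P_1 = 181.375; CS_1 = 208.1641, PS_1 = 124.8984.
Change in producer surplus = 124.8984 - 78.8438 = 46.0547.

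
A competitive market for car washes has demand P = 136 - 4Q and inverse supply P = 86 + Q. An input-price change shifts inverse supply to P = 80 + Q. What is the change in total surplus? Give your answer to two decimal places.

63.60

Initial equilibrium: Q_0 = 10, P_0 = 96; CS_0 = (1/2)(10)(40) = 200, PS_0 = (1/2)(10)(10) = 50.
New equilibrium: 136 - 4Q = 80 + Q gives Q_1 = 11.2, P_1 = 91.2; CS_1 = 250.88, PS_1 = 62.72.
Change in total surplus = (250.88 + 62.72) - (200 + 50) = 63.6.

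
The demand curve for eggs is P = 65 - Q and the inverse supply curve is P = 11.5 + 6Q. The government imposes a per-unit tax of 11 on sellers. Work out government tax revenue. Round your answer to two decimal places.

Pre-tax equilibrium: 65 - Q = 11.5 + 6Q gives Q* = 7.6429, P* = 57.3571.
With the tax, sellers need 11 more per unit: 65 - Q = 11.5 + 6Q + 11, so Q_t = 6.0714. Buyers pay P_b = 58.9286; sellers receive P_s = P_b - 11 = 47.9286.
Tax revenue = t x Q_t = 11 x 6.0714 = 66.7857.

66.79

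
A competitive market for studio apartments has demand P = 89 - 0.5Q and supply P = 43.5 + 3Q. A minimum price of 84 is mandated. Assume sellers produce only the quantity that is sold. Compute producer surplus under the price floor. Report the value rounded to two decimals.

255.00

Without the control, 89 - 0.5Q = 43.5 + 3Q so Q* = 13 and P* = 82.5.
At P = 84, buyers demand (89 - 84)/0.5 = 10 while sellers would supply more, so the quantity traded is 10 at price 84.
The supply price at Q = 10 is 73.5. PS is the trapezoid between 84 and supply over [0, 10]: (1/2)[(84 - 43.5) + (84 - 73.5)](10) = 255.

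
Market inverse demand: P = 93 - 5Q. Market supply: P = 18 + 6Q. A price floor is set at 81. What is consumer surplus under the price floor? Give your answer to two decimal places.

Free-market equilibrium: 93 - 5Q = 18 + 6Q gives Q* = 6.8182, P* = 58.9091.
At the floor price 81, quantity demanded is (93 - 81)/5 = 2.4; demand is the short side, so Q = 2.4 trades at P = 81.
CS is the triangle under demand above 81: (1/2)(2.4)(93 - 81) = 14.4.

14.40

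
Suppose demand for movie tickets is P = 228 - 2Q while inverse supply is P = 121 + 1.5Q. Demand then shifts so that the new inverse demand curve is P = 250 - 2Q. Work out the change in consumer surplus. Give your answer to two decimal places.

Initial equilibrium: Q_0 = 30.5714, P_0 = 166.8571; CS_0 = (1/2)(30.5714)(61.1429) = 934.6122, PS_0 = (1/2)(30.5714)(45.8571) = 700.9592.
New equilibrium: 250 - 2Q = 121 + 1.5Q gives Q_1 = 36.8571, P_1 = 176.2857; CS_1 = 1358.449, PS_1 = 1018.8367.
Change in consumer surplus = 1358.449 - 934.6122 = 423.8367.

423.84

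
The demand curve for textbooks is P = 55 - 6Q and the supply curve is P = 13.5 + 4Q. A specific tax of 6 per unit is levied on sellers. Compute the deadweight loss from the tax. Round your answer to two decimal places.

1.80

Without the tax, 55 - 6Q = 13.5 + 4Q so Q* = 4.15 and P* = 30.1.
A tax on sellers shifts supply up by 6: 55 - 6Q = 13.5 + 4Q + 6, so Q_t = 3.55. Buyers pay P_b = 33.7; sellers receive P_s = P_b - 6 = 27.7.
Deadweight loss is the triangle between the curves from Q_t to Q*: (1/2)(4.15 - 3.55)(6) = 1.8.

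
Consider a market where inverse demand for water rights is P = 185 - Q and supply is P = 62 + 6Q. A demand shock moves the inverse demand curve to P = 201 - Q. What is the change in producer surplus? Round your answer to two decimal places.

256.65

Initial equilibrium: Q_0 = 17.5714, P_0 = 167.4286; CS_0 = (1/2)(17.5714)(17.5714) = 154.3776, PS_0 = (1/2)(17.5714)(105.4286) = 926.2653.
New equilibrium: 201 - Q = 62 + 6Q gives Q_1 = 19.8571, P_1 = 181.1429; CS_1 = 197.1531, PS_1 = 1182.9184.
Change in producer surplus = 1182.9184 - 926.2653 = 256.6531.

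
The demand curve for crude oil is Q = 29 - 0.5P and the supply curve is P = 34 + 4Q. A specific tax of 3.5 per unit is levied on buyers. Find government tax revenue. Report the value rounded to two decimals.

Rewriting demand in inverse form: P = 58 - 2Q.
Without the tax, 58 - 2Q = 34 + 4Q so Q* = 4 and P* = 50.
With the tax, buyers' net willingness to pay falls by 3.5: (58 - 3.5) - 2Q = 34 + 4Q, so Q_t = 3.4167. Buyers pay P_b = 51.1667; sellers receive P_s = P_b - 3.5 = 47.6667.
Revenue is the tax times quantity traded: 3.5 x 3.4167 = 11.9583.

11.96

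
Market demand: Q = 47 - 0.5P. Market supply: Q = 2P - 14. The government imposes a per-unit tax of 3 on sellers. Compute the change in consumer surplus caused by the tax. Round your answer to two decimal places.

Rewriting demand in inverse form: P = 94 - 2Q.
Rewriting supply in inverse form: P = 7 + 0.5Q.
Pre-tax equilibrium: 94 - 2Q = 7 + 0.5Q gives Q* = 34.8, P* = 24.4.
A tax on sellers shifts supply up by 3: 94 - 2Q = 7 + 0.5Q + 3, so Q_t = 33.6. Buyers pay P_b = 26.8; sellers receive P_s = P_b - 3 = 23.8.
Consumers lose the trapezoid between P* and P_b out to Q_t plus the triangle from Q_t to Q*: change in CS = 1128.96 - 1211.04 = -82.08.

-82.08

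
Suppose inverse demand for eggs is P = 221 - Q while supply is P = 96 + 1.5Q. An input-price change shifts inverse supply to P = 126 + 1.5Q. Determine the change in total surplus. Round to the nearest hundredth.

-1320.00

Initial equilibrium: Q_0 = 50, P_0 = 171; CS_0 = (1/2)(50)(50) = 1250, PS_0 = (1/2)(50)(75) = 1875.
New equilibrium: 221 - Q = 126 + 1.5Q gives Q_1 = 38, P_1 = 183; CS_1 = 722, PS_1 = 1083.
Change in total surplus = (722 + 1083) - (1250 + 1875) = -1320.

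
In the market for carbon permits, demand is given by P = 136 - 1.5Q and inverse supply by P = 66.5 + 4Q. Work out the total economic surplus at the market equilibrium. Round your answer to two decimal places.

439.11

Setting demand equal to supply, 69.5 = 5.5Q, so Q* = 12.6364 and P* = 117.0455.
Total surplus is the full triangle between the curves from 0 to Q*: (1/2)(12.6364)(136 - 66.5) = 439.1136.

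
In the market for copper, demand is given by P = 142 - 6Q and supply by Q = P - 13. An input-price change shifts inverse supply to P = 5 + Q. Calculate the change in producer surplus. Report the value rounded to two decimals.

Rewriting supply in inverse form: P = 13 + Q.
Initial equilibrium: Q_0 = 18.4286, P_0 = 31.4286; CS_0 = (1/2)(18.4286)(110.5714) = 1018.8367, PS_0 = (1/2)(18.4286)(18.4286) = 169.8061.
New equilibrium: 142 - 6Q = 5 + Q gives Q_1 = 19.5714, P_1 = 24.5714; CS_1 = 1149.1224, PS_1 = 191.5204.
Change in producer surplus = 191.5204 - 169.8061 = 21.7143.

21.71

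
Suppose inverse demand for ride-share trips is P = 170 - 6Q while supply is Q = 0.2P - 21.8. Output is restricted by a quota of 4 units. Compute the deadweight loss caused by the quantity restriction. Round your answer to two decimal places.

13.14

Rewriting supply in inverse form: P = 109 + 5Q.
Without the quota, 170 - 6Q = 109 + 5Q gives Q* = 5.5455.
At Q = 4 the demand price is 170 - 6(4) = 146 and the supply price is 109 + 5(4) = 129.
Deadweight loss is the triangle between the curves from 4 to 5.5455: (1/2)(146 - 129)(5.5455 - 4) = 13.1364.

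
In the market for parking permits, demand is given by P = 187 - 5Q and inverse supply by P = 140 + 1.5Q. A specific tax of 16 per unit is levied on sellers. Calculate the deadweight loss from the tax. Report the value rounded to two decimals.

19.69

Pre-tax equilibrium: 187 - 5Q = 140 + 1.5Q gives Q* = 7.2308, P* = 150.8462.
A tax on sellers shifts supply up by 16: 187 - 5Q = 140 + 1.5Q + 16, so Q_t = 4.7692. Buyers pay P_b = 163.1538; sellers receive P_s = P_b - 16 = 147.1538.
The welfare triangle lost has base Q* - Q_t = 2.4615 and height t = 16, so DWL = (1/2)(2.4615)(16) = 19.6923.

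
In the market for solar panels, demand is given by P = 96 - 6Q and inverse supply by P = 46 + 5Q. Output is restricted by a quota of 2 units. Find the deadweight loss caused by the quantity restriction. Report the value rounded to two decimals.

Without the quota, 96 - 6Q = 46 + 5Q gives Q* = 4.5455.
At Q = 2 the demand price is 96 - 6(2) = 84 and the supply price is 46 + 5(2) = 56.
DWL = (1/2)(gap between curves at 2) x (Q* - 2) = (1/2)(28)(2.5455) = 35.6364.

35.64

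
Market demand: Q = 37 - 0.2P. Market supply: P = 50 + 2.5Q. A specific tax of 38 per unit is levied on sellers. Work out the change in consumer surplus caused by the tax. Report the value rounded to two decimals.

-391.82

Rewriting demand in inverse form: P = 185 - 5Q.
Without the tax, 185 - 5Q = 50 + 2.5Q so Q* = 18 and P* = 95.
A tax on sellers shifts supply up by 38: 185 - 5Q = 50 + 2.5Q + 38, so Q_t = 12.9333. Buyers pay P_b = 120.3333; sellers receive P_s = P_b - 38 = 82.3333.
Consumers lose the trapezoid between P* and P_b out to Q_t plus the triangle from Q_t to Q*: change in CS = 418.1778 - 810 = -391.8222.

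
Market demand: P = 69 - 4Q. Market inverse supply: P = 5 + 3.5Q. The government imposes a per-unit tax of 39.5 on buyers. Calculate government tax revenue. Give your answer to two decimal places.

129.03

Without the tax, 69 - 4Q = 5 + 3.5Q so Q* = 8.5333 and P* = 34.8667.
With the tax, buyers' net willingness to pay falls by 39.5: (69 - 39.5) - 4Q = 5 + 3.5Q, so Q_t = 3.2667. Buyers pay P_b = 55.9333; sellers receive P_s = P_b - 39.5 = 16.4333.
Revenue is the tax times quantity traded: 39.5 x 3.2667 = 129.0333.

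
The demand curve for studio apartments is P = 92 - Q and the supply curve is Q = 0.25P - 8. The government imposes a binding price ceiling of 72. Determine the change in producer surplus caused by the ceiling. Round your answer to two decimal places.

-88.00

Rewriting supply in inverse form: P = 32 + 4Q.
Free-market equilibrium: 92 - Q = 32 + 4Q gives Q* = 12, P* = 80.
At P = 72, sellers supply (72 - 32)/4 = 10 while buyers want more, so the quantity traded is 10 at price 72.
PS goes from (1/2)(12)(48) = 288 to 200 (computed as (72 - 32)(10) - (1/2)(4)(10)^2), a change of -88.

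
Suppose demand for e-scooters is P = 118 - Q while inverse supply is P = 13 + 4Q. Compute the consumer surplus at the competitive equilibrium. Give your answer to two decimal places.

220.50

Equilibrium: 118 - Q = 13 + 4Q, so Q* = 21 and P* = 97.
Consumer surplus is the triangle under demand above P*: (1/2)(21)(118 - 97) = (1/2)(21)(21) = 220.5.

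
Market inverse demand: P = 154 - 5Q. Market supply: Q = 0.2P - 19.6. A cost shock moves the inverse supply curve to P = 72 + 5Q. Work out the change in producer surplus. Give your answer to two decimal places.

89.70

Rewriting supply in inverse form: P = 98 + 5Q.
Initial equilibrium: Q_0 = 5.6, P_0 = 126; CS_0 = (1/2)(5.6)(28) = 78.4, PS_0 = (1/2)(5.6)(28) = 78.4.
New equilibrium: 154 - 5Q = 72 + 5Q gives Q_1 = 8.2, P_1 = 113; CS_1 = 168.1, PS_1 = 168.1.
Change in producer surplus = 168.1 - 78.4 = 89.7.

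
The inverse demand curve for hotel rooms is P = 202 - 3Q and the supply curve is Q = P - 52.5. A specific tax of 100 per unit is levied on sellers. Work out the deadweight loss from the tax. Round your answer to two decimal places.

Rewriting supply in inverse form: P = 52.5 + Q.
Without the tax, 202 - 3Q = 52.5 + Q so Q* = 37.375 and P* = 89.875.
With the tax, sellers need 100 more per unit: 202 - 3Q = 52.5 + Q + 100, so Q_t = 12.375. Buyers pay P_b = 164.875; sellers receive P_s = P_b - 100 = 64.875.
The welfare triangle lost has base Q* - Q_t = 25 and height t = 100, so DWL = (1/2)(25)(100) = 1250.

1250.00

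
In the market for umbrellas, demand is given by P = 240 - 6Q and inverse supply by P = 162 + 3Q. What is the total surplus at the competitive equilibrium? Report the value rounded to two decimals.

338.00

Equilibrium: 240 - 6Q = 162 + 3Q, so Q* = 8.6667 and P* = 188.
Total surplus is the full triangle between the curves from 0 to Q*: (1/2)(8.6667)(240 - 162) = 338.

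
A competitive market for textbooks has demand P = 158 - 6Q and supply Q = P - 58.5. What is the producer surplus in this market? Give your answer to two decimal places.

101.02

Rewriting supply in inverse form: P = 58.5 + Q.
Equilibrium: 158 - 6Q = 58.5 + Q, so Q* = 14.2143 and P* = 72.7143.
PS is the area between P* and the supply curve from 0 to Q*: (1/2)(14.2143)(14.2143) = 101.023.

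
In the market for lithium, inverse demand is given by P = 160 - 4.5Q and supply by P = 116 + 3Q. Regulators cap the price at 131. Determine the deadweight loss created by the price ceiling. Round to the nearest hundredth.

2.82

Free-market equilibrium: 160 - 4.5Q = 116 + 3Q gives Q* = 5.8667, P* = 133.6.
At P = 131, sellers supply (131 - 116)/3 = 5 while buyers want more, so the quantity traded is 5 at price 131.
At Q = 5 the demand price is 137.5 and the supply price is 131. Deadweight loss is the triangle between the curves from 5 to 5.8667: (1/2)(137.5 - 131)(5.8667 - 5) = 2.8167.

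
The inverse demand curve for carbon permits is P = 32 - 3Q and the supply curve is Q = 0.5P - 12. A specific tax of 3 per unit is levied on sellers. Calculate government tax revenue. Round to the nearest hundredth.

3.00

Rewriting supply in inverse form: P = 24 + 2Q.
Without the tax, 32 - 3Q = 24 + 2Q so Q* = 1.6 and P* = 27.2.
With the tax, sellers need 3 more per unit: 32 - 3Q = 24 + 2Q + 3, so Q_t = 1. Buyers pay P_b = 29; sellers receive P_s = P_b - 3 = 26.
Tax revenue = t x Q_t = 3 x 1 = 3.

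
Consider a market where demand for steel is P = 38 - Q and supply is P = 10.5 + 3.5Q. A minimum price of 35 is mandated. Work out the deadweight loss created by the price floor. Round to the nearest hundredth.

Without the control, 38 - Q = 10.5 + 3.5Q so Q* = 6.1111 and P* = 31.8889.
At P = 35, buyers demand (38 - 35)/1 = 3 while sellers would supply more, so the quantity traded is 3 at price 35.
The lost-trades triangle has base Q* - 3 = 3.1111 and height equal to the gap between the curves at Q = 3, which is 35 - 21 = 14. DWL = (1/2)(3.1111)(14) = 21.7778.

21.78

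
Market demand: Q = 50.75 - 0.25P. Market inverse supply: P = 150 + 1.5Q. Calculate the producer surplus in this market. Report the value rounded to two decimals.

Rewriting demand in inverse form: P = 203 - 4Q.
Set 203 - 4Q = 150 + 1.5Q, which gives 53 = 5.5Q, so Q* = 9.6364 and P* = 203 - 4(9.6364) = 164.4545.
PS is the area between P* and the supply curve from 0 to Q*: (1/2)(9.6364)(14.4545) = 69.6446.

69.64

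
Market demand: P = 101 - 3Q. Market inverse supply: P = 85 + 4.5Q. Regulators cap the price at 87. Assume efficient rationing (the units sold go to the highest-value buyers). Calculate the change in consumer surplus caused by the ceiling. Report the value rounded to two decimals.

-0.90

Without the control, 101 - 3Q = 85 + 4.5Q so Q* = 2.1333 and P* = 94.6.
At the ceiling price 87, quantity supplied is (87 - 85)/4.5 = 0.4444; supply is the short side, so Q = 0.4444 trades at P = 87.
CS goes from (1/2)(2.1333)(6.4) = 6.8267 to 5.9259 (computed as (101 - 87)(0.4444) - (1/2)(3)(0.4444)^2), a change of -0.9007.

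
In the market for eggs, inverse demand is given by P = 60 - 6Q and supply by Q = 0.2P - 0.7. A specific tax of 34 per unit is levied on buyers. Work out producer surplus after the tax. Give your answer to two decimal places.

10.46

Rewriting supply in inverse form: P = 3.5 + 5Q.
Pre-tax equilibrium: 60 - 6Q = 3.5 + 5Q gives Q* = 5.1364, P* = 29.1818.
With the tax, buyers' net willingness to pay falls by 34: (60 - 34) - 6Q = 3.5 + 5Q, so Q_t = 2.0455. Buyers pay P_b = 47.7273; sellers receive P_s = P_b - 34 = 13.7273.
Producer surplus is the triangle above supply below P_s: (1/2)(2.0455)(13.7273 - 3.5) = 10.4597.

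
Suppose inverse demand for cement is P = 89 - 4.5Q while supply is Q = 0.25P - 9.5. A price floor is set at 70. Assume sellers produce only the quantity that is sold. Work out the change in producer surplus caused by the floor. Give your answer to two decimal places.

27.46

Rewriting supply in inverse form: P = 38 + 4Q.
Free-market equilibrium: 89 - 4.5Q = 38 + 4Q gives Q* = 6, P* = 62.
At P = 70, buyers demand (89 - 70)/4.5 = 4.2222 while sellers would supply more, so the quantity traded is 4.2222 at price 70.
PS goes from (1/2)(6)(24) = 72 to 99.4568 (computed as (70 - 38)(4.2222) - (1/2)(4)(4.2222)^2), a change of 27.4568.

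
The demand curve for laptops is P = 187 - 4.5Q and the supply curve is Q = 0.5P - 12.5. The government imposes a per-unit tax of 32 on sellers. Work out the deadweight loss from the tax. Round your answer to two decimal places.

78.77

Rewriting supply in inverse form: P = 25 + 2Q.
Without the tax, 187 - 4.5Q = 25 + 2Q so Q* = 24.9231 and P* = 74.8462.
With the tax, sellers need 32 more per unit: 187 - 4.5Q = 25 + 2Q + 32, so Q_t = 20. Buyers pay P_b = 97; sellers receive P_s = P_b - 32 = 65.
Deadweight loss is the triangle between the curves from Q_t to Q*: (1/2)(24.9231 - 20)(32) = 78.7692.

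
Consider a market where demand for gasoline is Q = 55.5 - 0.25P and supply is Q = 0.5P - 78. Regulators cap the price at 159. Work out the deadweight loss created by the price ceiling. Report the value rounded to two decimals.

270.75

Rewriting demand in inverse form: P = 222 - 4Q.
Rewriting supply in inverse form: P = 156 + 2Q.
Without the control, 222 - 4Q = 156 + 2Q so Q* = 11 and P* = 178.
At the ceiling price 159, quantity supplied is (159 - 156)/2 = 1.5; supply is the short side, so Q = 1.5 trades at P = 159.
At Q = 1.5 the demand price is 216 and the supply price is 159. Deadweight loss is the triangle between the curves from 1.5 to 11: (1/2)(216 - 159)(11 - 1.5) = 270.75.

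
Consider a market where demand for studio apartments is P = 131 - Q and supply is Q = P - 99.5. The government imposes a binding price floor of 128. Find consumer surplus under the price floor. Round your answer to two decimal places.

Rewriting supply in inverse form: P = 99.5 + Q.
Without the control, 131 - Q = 99.5 + Q so Q* = 15.75 and P* = 115.25.
At the floor price 128, quantity demanded is (131 - 128)/1 = 3; demand is the short side, so Q = 3 trades at P = 128.
CS is the triangle under demand above 128: (1/2)(3)(131 - 128) = 4.5.

4.50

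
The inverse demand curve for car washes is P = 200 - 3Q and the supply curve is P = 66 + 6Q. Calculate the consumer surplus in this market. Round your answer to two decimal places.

332.52

Equilibrium: 200 - 3Q = 66 + 6Q, so Q* = 14.8889 and P* = 155.3333.
The demand choke price is 200, so CS = (1/2)(Q*)(200 - P*) = (1/2)(14.8889)(44.6667) = 332.5185.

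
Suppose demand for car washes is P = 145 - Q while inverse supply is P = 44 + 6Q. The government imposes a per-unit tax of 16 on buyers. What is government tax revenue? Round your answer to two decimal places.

194.29

Pre-tax equilibrium: 145 - Q = 44 + 6Q gives Q* = 14.4286, P* = 130.5714.
With the tax, buyers' net willingness to pay falls by 16: (145 - 16) - Q = 44 + 6Q, so Q_t = 12.1429. Buyers pay P_b = 132.8571; sellers receive P_s = P_b - 16 = 116.8571.
Tax revenue = t x Q_t = 16 x 12.1429 = 194.2857.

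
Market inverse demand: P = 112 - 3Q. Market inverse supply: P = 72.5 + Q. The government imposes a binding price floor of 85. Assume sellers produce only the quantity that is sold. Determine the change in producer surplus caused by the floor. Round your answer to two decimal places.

23.24

Free-market equilibrium: 112 - 3Q = 72.5 + Q gives Q* = 9.875, P* = 82.375.
At the floor price 85, quantity demanded is (112 - 85)/3 = 9; demand is the short side, so Q = 9 trades at P = 85.
PS goes from (1/2)(9.875)(9.875) = 48.7578 to 72 (computed as (85 - 72.5)(9) - (1/2)(1)(9)^2), a change of 23.2422.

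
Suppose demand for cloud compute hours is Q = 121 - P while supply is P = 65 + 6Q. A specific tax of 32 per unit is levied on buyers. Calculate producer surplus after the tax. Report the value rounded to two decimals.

Rewriting demand in inverse form: P = 121 - Q.
Pre-tax equilibrium: 121 - Q = 65 + 6Q gives Q* = 8, P* = 113.
A tax on buyers shifts demand down by 32: (121 - 32) - Q = 65 + 6Q, so Q_t = 3.4286. Buyers pay P_b = 117.5714; sellers receive P_s = P_b - 32 = 85.5714.
PS = (1/2)(Q_t)(P_s - 65) = (1/2)(3.4286)(20.5714) = 35.2653.

35.27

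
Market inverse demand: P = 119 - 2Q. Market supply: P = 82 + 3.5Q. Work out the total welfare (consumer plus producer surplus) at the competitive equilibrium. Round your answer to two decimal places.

Equilibrium: 119 - 2Q = 82 + 3.5Q, so Q* = 6.7273 and P* = 105.5455.
Total surplus is the full triangle between the curves from 0 to Q*: (1/2)(6.7273)(119 - 82) = 124.4545.

124.45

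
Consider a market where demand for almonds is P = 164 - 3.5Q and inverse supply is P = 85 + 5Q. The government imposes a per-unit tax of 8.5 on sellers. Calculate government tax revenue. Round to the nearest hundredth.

Pre-tax equilibrium: 164 - 3.5Q = 85 + 5Q gives Q* = 9.2941, P* = 131.4706.
A tax on sellers shifts supply up by 8.5: 164 - 3.5Q = 85 + 5Q + 8.5, so Q_t = 8.2941. Buyers pay P_b = 134.9706; sellers receive P_s = P_b - 8.5 = 126.4706.
Tax revenue = t x Q_t = 8.5 x 8.2941 = 70.5.

70.50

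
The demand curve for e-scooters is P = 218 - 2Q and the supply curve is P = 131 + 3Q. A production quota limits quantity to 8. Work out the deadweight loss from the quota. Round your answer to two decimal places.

220.90

Unrestricted equilibrium: Q* = (218 - 131)/(2 + 3) = 17.4.
At Q = 8 the demand price is 218 - 2(8) = 202 and the supply price is 131 + 3(8) = 155.
Deadweight loss is the triangle between the curves from 8 to 17.4: (1/2)(202 - 155)(17.4 - 8) = 220.9.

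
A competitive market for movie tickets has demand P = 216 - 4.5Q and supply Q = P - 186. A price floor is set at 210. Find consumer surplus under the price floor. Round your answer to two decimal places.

Rewriting supply in inverse form: P = 186 + Q.
Free-market equilibrium: 216 - 4.5Q = 186 + Q gives Q* = 5.4545, P* = 191.4545.
At the floor price 210, quantity demanded is (216 - 210)/4.5 = 1.3333; demand is the short side, so Q = 1.3333 trades at P = 210.
CS is the triangle under demand above 210: (1/2)(1.3333)(216 - 210) = 4.

4.00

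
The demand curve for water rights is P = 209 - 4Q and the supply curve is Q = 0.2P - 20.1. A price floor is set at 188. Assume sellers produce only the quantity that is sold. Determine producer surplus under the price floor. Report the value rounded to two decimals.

390.47

Rewriting supply in inverse form: P = 100.5 + 5Q.
Without the control, 209 - 4Q = 100.5 + 5Q so Q* = 12.0556 and P* = 160.7778.
At P = 188, buyers demand (209 - 188)/4 = 5.25 while sellers would supply more, so the quantity traded is 5.25 at price 188.
The supply price at Q = 5.25 is 126.75. PS is the trapezoid between 188 and supply over [0, 5.25]: (1/2)[(188 - 100.5) + (188 - 126.75)](5.25) = 390.4688.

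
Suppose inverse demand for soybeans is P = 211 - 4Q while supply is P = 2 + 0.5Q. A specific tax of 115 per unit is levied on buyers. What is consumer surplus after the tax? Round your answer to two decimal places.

872.69

Pre-tax equilibrium: 211 - 4Q = 2 + 0.5Q gives Q* = 46.4444, P* = 25.2222.
A tax on buyers shifts demand down by 115: (211 - 115) - 4Q = 2 + 0.5Q, so Q_t = 20.8889. Buyers pay P_b = 127.4444; sellers receive P_s = P_b - 115 = 12.4444.
CS = (1/2)(Q_t)(211 - P_b) = (1/2)(20.8889)(83.5556) = 872.6914.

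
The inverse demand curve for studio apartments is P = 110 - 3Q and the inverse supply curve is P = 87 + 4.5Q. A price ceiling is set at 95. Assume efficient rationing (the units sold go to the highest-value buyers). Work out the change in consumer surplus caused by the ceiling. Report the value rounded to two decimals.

Without the control, 110 - 3Q = 87 + 4.5Q so Q* = 3.0667 and P* = 100.8.
At the ceiling price 95, quantity supplied is (95 - 87)/4.5 = 1.7778; supply is the short side, so Q = 1.7778 trades at P = 95.
CS goes from (1/2)(3.0667)(9.2) = 14.1067 to 21.9259 (computed as (110 - 95)(1.7778) - (1/2)(3)(1.7778)^2), a change of 7.8193.

7.82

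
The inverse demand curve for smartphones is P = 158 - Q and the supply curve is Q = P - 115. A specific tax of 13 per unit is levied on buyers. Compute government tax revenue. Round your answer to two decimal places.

195.00

Rewriting supply in inverse form: P = 115 + Q.
Pre-tax equilibrium: 158 - Q = 115 + Q gives Q* = 21.5, P* = 136.5.
With the tax, buyers' net willingness to pay falls by 13: (158 - 13) - Q = 115 + Q, so Q_t = 15. Buyers pay P_b = 143; sellers receive P_s = P_b - 13 = 130.
Revenue is the tax times quantity traded: 13 x 15 = 195.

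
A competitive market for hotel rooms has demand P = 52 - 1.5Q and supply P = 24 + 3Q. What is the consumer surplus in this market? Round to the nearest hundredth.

29.04

Set 52 - 1.5Q = 24 + 3Q, which gives 28 = 4.5Q, so Q* = 6.2222 and P* = 52 - 1.5(6.2222) = 42.6667.
Consumer surplus is the triangle under demand above P*: (1/2)(6.2222)(52 - 42.6667) = (1/2)(6.2222)(9.3333) = 29.037.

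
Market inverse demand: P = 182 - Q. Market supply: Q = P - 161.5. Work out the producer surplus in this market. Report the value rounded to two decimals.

Rewriting supply in inverse form: P = 161.5 + Q.
Setting demand equal to supply, 20.5 = 2Q, so Q* = 10.25 and P* = 171.75.
The supply curve's price intercept is 161.5, so PS = (1/2)(Q*)(P* - 161.5) = (1/2)(10.25)(10.25) = 52.5312.

52.53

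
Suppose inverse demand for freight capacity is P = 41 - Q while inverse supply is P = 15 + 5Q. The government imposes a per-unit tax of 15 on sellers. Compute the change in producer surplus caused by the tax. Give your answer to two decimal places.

Without the tax, 41 - Q = 15 + 5Q so Q* = 4.3333 and P* = 36.6667.
A tax on sellers shifts supply up by 15: 41 - Q = 15 + 5Q + 15, so Q_t = 1.8333. Buyers pay P_b = 39.1667; sellers receive P_s = P_b - 15 = 24.1667.
PS falls from (1/2)(4.3333)(21.6667) = 46.9444 to (1/2)(1.8333)(9.1667) = 8.4028, a change of -38.5417.

-38.54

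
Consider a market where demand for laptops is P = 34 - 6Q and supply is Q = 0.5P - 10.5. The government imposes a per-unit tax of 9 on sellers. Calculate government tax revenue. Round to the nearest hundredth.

4.50

Rewriting supply in inverse form: P = 21 + 2Q.
Pre-tax equilibrium: 34 - 6Q = 21 + 2Q gives Q* = 1.625, P* = 24.25.
With the tax, sellers need 9 more per unit: 34 - 6Q = 21 + 2Q + 9, so Q_t = 0.5. Buyers pay P_b = 31; sellers receive P_s = P_b - 9 = 22.
Tax revenue = t x Q_t = 9 x 0.5 = 4.5.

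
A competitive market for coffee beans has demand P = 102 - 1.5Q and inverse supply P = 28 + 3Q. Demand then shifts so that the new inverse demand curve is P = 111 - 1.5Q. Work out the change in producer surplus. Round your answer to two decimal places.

Initial equilibrium: Q_0 = 16.4444, P_0 = 77.3333; CS_0 = (1/2)(16.4444)(24.6667) = 202.8148, PS_0 = (1/2)(16.4444)(49.3333) = 405.6296.
New equilibrium: 111 - 1.5Q = 28 + 3Q gives Q_1 = 18.4444, P_1 = 83.3333; CS_1 = 255.1481, PS_1 = 510.2963.
Change in producer surplus = 510.2963 - 405.6296 = 104.6667.

104.67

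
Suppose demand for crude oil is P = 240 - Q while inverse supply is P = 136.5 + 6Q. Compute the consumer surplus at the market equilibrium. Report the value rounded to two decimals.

109.31

Setting demand equal to supply, 103.5 = 7Q, so Q* = 14.7857 and P* = 225.2143.
The demand choke price is 240, so CS = (1/2)(Q*)(240 - P*) = (1/2)(14.7857)(14.7857) = 109.3087.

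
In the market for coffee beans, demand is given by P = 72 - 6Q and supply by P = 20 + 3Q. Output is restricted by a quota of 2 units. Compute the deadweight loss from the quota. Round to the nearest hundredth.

Without the quota, 72 - 6Q = 20 + 3Q gives Q* = 5.7778.
At Q = 2 the demand price is 72 - 6(2) = 60 and the supply price is 20 + 3(2) = 26.
DWL = (1/2)(gap between curves at 2) x (Q* - 2) = (1/2)(34)(3.7778) = 64.2222.

64.22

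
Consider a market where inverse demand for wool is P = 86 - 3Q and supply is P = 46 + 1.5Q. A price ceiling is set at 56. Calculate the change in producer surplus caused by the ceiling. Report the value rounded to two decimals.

Without the control, 86 - 3Q = 46 + 1.5Q so Q* = 8.8889 and P* = 59.3333.
At the ceiling price 56, quantity supplied is (56 - 46)/1.5 = 6.6667; supply is the short side, so Q = 6.6667 trades at P = 56.
PS goes from (1/2)(8.8889)(13.3333) = 59.2593 to 33.3333 (computed as (56 - 46)(6.6667) - (1/2)(1.5)(6.6667)^2), a change of -25.9259.

-25.93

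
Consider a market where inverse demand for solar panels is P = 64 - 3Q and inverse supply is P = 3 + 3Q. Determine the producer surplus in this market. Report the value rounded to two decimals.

Setting demand equal to supply, 61 = 6Q, so Q* = 10.1667 and P* = 33.5.
PS is the area between P* and the supply curve from 0 to Q*: (1/2)(10.1667)(30.5) = 155.0417.

155.04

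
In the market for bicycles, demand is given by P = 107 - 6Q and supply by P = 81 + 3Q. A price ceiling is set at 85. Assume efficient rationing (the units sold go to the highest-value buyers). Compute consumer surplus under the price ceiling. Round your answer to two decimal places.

Free-market equilibrium: 107 - 6Q = 81 + 3Q gives Q* = 2.8889, P* = 89.6667.
At the ceiling price 85, quantity supplied is (85 - 81)/3 = 1.3333; supply is the short side, so Q = 1.3333 trades at P = 85.
The demand price at Q = 1.3333 is 99. CS is the trapezoid between demand and 85 over [0, 1.3333]: (1/2)[(107 - 85) + (99 - 85)](1.3333) = 24.

24.00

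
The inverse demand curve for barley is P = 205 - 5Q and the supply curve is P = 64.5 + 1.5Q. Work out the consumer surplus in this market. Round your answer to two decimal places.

1168.06

Setting demand equal to supply, 140.5 = 6.5Q, so Q* = 21.6154 and P* = 96.9231.
The demand choke price is 205, so CS = (1/2)(Q*)(205 - P*) = (1/2)(21.6154)(108.0769) = 1168.0621.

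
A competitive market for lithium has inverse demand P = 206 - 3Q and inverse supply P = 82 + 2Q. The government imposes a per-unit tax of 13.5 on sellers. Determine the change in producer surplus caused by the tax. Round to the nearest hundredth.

-126.63

Without the tax, 206 - 3Q = 82 + 2Q so Q* = 24.8 and P* = 131.6.
A tax on sellers shifts supply up by 13.5: 206 - 3Q = 82 + 2Q + 13.5, so Q_t = 22.1. Buyers pay P_b = 139.7; sellers receive P_s = P_b - 13.5 = 126.2.
Producers lose the trapezoid between P_s and P* out to Q_t plus the triangle from Q_t to Q*: change in PS = 488.41 - 615.04 = -126.63.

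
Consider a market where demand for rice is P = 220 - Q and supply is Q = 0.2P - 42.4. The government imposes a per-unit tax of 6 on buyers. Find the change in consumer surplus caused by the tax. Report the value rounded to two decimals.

-0.83

Rewriting supply in inverse form: P = 212 + 5Q.
Without the tax, 220 - Q = 212 + 5Q so Q* = 1.3333 and P* = 218.6667.
A tax on buyers shifts demand down by 6: (220 - 6) - Q = 212 + 5Q, so Q_t = 0.3333. Buyers pay P_b = 219.6667; sellers receive P_s = P_b - 6 = 213.6667.
Consumers lose the trapezoid between P* and P_b out to Q_t plus the triangle from Q_t to Q*: change in CS = 0.0556 - 0.8889 = -0.8333.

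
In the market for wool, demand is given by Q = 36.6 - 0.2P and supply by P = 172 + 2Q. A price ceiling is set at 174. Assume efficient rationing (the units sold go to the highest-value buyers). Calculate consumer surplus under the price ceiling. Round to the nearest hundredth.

6.50

Rewriting demand in inverse form: P = 183 - 5Q.
Free-market equilibrium: 183 - 5Q = 172 + 2Q gives Q* = 1.5714, P* = 175.1429.
At P = 174, sellers supply (174 - 172)/2 = 1 while buyers want more, so the quantity traded is 1 at price 174.
The demand price at Q = 1 is 178. CS is the trapezoid between demand and 174 over [0, 1]: (1/2)[(183 - 174) + (178 - 174)](1) = 6.5.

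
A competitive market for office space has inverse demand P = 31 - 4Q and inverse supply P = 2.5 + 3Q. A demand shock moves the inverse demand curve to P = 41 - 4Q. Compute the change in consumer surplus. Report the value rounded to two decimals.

Initial equilibrium: Q_0 = 4.0714, P_0 = 14.7143; CS_0 = (1/2)(4.0714)(16.2857) = 33.1531, PS_0 = (1/2)(4.0714)(12.2143) = 24.8648.
New equilibrium: 41 - 4Q = 2.5 + 3Q gives Q_1 = 5.5, P_1 = 19; CS_1 = 60.5, PS_1 = 45.375.
Change in consumer surplus = 60.5 - 33.1531 = 27.3469.

27.35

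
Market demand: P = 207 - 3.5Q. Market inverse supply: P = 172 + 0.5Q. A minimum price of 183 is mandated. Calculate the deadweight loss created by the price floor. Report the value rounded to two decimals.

7.17

Without the control, 207 - 3.5Q = 172 + 0.5Q so Q* = 8.75 and P* = 176.375.
At the floor price 183, quantity demanded is (207 - 183)/3.5 = 6.8571; demand is the short side, so Q = 6.8571 trades at P = 183.
At Q = 6.8571 the demand price is 183 and the supply price is 175.4286. Deadweight loss is the triangle between the curves from 6.8571 to 8.75: (1/2)(183 - 175.4286)(8.75 - 6.8571) = 7.1658.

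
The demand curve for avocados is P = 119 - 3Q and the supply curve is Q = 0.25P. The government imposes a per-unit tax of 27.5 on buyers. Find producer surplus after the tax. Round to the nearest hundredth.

Rewriting supply in inverse form: P = 4Q.
Without the tax, 119 - 3Q = 4Q so Q* = 17 and P* = 68.
A tax on buyers shifts demand down by 27.5: (119 - 27.5) - 3Q = 4Q, so Q_t = 13.0714. Buyers pay P_b = 79.7857; sellers receive P_s = P_b - 27.5 = 52.2857.
Producer surplus is the triangle above supply below P_s: (1/2)(13.0714)(52.2857 - 0) = 341.7245.

341.72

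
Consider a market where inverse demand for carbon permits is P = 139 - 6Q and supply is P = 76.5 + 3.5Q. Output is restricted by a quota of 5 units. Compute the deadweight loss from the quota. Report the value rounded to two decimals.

Unrestricted equilibrium: Q* = (139 - 76.5)/(6 + 3.5) = 6.5789.
At Q = 5 the demand price is 139 - 6(5) = 109 and the supply price is 76.5 + 3.5(5) = 94.
DWL = (1/2)(gap between curves at 5) x (Q* - 5) = (1/2)(15)(1.5789) = 11.8421.

11.84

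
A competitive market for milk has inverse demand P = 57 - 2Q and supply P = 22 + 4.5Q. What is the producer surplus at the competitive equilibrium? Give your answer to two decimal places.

Equilibrium: 57 - 2Q = 22 + 4.5Q, so Q* = 5.3846 and P* = 46.2308.
Producer surplus is the triangle above supply below P*: (1/2)(5.3846)(46.2308 - 22) = (1/2)(5.3846)(24.2308) = 65.2367.

65.24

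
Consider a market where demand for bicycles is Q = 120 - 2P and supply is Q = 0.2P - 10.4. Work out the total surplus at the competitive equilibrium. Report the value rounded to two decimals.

5.82

Rewriting demand in inverse form: P = 60 - 0.5Q.
Rewriting supply in inverse form: P = 52 + 5Q.
Equilibrium: 60 - 0.5Q = 52 + 5Q, so Q* = 1.4545 and P* = 59.2727.
CS = (1/2)(1.4545)(0.7273) = 0.5289 and PS = (1/2)(1.4545)(7.2727) = 5.2893, so total surplus = 5.8182.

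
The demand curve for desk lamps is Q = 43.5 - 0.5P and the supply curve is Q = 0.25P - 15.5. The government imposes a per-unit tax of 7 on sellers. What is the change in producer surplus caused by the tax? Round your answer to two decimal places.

-16.72

Rewriting demand in inverse form: P = 87 - 2Q.
Rewriting supply in inverse form: P = 62 + 4Q.
Pre-tax equilibrium: 87 - 2Q = 62 + 4Q gives Q* = 4.1667, P* = 78.6667.
A tax on sellers shifts supply up by 7: 87 - 2Q = 62 + 4Q + 7, so Q_t = 3. Buyers pay P_b = 81; sellers receive P_s = P_b - 7 = 74.
PS falls from (1/2)(4.1667)(16.6667) = 34.7222 to (1/2)(3)(12) = 18, a change of -16.7222.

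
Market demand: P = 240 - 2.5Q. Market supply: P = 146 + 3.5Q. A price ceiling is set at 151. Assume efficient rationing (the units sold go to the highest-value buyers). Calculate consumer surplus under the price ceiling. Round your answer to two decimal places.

124.59

Free-market equilibrium: 240 - 2.5Q = 146 + 3.5Q gives Q* = 15.6667, P* = 200.8333.
At P = 151, sellers supply (151 - 146)/3.5 = 1.4286 while buyers want more, so the quantity traded is 1.4286 at price 151.
The demand price at Q = 1.4286 is 236.4286. CS is the trapezoid between demand and 151 over [0, 1.4286]: (1/2)[(240 - 151) + (236.4286 - 151)](1.4286) = 124.5918.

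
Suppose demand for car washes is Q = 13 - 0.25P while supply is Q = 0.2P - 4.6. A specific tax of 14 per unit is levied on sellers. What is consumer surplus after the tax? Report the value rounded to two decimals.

5.56

Rewriting demand in inverse form: P = 52 - 4Q.
Rewriting supply in inverse form: P = 23 + 5Q.
Without the tax, 52 - 4Q = 23 + 5Q so Q* = 3.2222 and P* = 39.1111.
A tax on sellers shifts supply up by 14: 52 - 4Q = 23 + 5Q + 14, so Q_t = 1.6667. Buyers pay P_b = 45.3333; sellers receive P_s = P_b - 14 = 31.3333.
Consumer surplus is the triangle under demand above P_b: (1/2)(1.6667)(52 - 45.3333) = 5.5556.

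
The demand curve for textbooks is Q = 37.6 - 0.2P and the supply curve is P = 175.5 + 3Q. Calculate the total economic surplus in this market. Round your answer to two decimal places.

9.77

Rewriting demand in inverse form: P = 188 - 5Q.
Setting demand equal to supply, 12.5 = 8Q, so Q* = 1.5625 and P* = 180.1875.
Total surplus is the full triangle between the curves from 0 to Q*: (1/2)(1.5625)(188 - 175.5) = 9.7656.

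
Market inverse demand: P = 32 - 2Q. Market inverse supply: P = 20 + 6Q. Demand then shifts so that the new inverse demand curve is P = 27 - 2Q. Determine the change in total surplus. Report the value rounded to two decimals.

-5.94

Initial equilibrium: Q_0 = 1.5, P_0 = 29; CS_0 = (1/2)(1.5)(3) = 2.25, PS_0 = (1/2)(1.5)(9) = 6.75.
New equilibrium: 27 - 2Q = 20 + 6Q gives Q_1 = 0.875, P_1 = 25.25; CS_1 = 0.7656, PS_1 = 2.2969.
Change in total surplus = (0.7656 + 2.2969) - (2.25 + 6.75) = -5.9375.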